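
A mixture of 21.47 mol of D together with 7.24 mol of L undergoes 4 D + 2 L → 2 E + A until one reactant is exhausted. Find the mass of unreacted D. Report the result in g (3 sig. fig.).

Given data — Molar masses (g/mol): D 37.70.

n(D) = 21.47 mol
n(L) = 7.240 mol
n/ν → D: 5.368, L: 3.620; L is limiting.
D consumed = (4/2) × 7.240 = 14.48 mol
D remaining = 21.47 − 14.48 = 6.990 mol
mass = 6.990 × 37.70 = 263.5 g

264 g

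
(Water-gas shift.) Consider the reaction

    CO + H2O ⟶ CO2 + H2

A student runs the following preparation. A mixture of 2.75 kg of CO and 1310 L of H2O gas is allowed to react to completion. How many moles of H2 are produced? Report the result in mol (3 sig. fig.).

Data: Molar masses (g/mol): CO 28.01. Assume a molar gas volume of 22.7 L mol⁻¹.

n(CO) = 2.750×1000 / 28.01 = 98.18 mol
n(H2O) = 1310 / 22.7 = 57.71 mol
n/ν for CO = 98.18/1 = 98.18
n/ν for H2O = 57.71/1 = 57.71
Smallest n/ν is H2O → limiting reagent.
n(H2) = (1/1) × 57.71 = 57.71 mol

57.7 mol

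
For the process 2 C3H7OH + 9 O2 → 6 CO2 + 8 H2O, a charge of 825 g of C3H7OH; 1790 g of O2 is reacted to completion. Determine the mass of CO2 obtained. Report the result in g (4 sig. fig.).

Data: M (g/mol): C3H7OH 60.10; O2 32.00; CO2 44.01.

n(C3H7OH) = 825.0 / 60.10 = 13.73 mol
n(O2) = 1790 / 32.00 = 55.94 mol
n/ν for C3H7OH = 13.73/2 = 6.865
n/ν for O2 = 55.94/9 = 6.216
Smallest n/ν is O2 → limiting reagent.
n(CO2) = (6/9) × 55.94 = 37.29 mol
mass = 37.29 × 44.01 = 1641 g

1641 g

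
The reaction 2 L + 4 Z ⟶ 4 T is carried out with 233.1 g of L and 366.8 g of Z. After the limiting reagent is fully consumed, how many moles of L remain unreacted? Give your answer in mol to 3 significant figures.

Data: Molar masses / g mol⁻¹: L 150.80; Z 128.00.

0.113 mol

n(L) = 233.1 / 150.80 = 1.546 mol
n(Z) = 366.8 / 128.00 = 2.866 mol
n/ν for L = 1.546/2 = 0.7730
n/ν for Z = 2.866/4 = 0.7165
Smallest n/ν is Z → limiting reagent.
L consumed = (2/4) × 2.866 = 1.433 mol
L remaining = 1.546 − 1.433 = 0.1130 mol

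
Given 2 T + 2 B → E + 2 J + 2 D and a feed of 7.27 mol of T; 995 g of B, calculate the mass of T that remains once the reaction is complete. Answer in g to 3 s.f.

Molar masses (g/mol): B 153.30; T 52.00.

n(T) = 7.270 mol
n(B) = 995.0 / 153.30 = 6.491 mol
n/ν for T = 7.270/2 = 3.635
n/ν for B = 6.491/2 = 3.246
Smallest n/ν is B → limiting reagent.
T consumed = (2/2) × 6.491 = 6.491 mol
T remaining = 7.270 − 6.491 = 0.7790 mol
mass = 0.7790 × 52.00 = 40.51 g

40.5 g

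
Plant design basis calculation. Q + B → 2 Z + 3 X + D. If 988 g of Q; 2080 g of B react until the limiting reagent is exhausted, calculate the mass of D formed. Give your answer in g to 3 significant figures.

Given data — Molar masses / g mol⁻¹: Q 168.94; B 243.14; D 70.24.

411 g

n(Q) = 988.0 / 168.94 = 5.848 mol
n(B) = 2080 / 243.14 = 8.555 mol
n/ν for Q = 5.848/1 = 5.848
n/ν for B = 8.555/1 = 8.555
Smallest n/ν is Q → limiting reagent.
n(D) = (1/1) × 5.848 = 5.848 mol
mass = 5.848 × 70.24 = 410.8 g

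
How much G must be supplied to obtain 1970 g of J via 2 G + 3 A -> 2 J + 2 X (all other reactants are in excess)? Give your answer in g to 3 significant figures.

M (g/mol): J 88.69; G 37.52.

n(J) = 1970 / 88.69 = 22.21 mol
n(G) = (2/2) × 22.21 = 22.21 mol
mass = 22.21 × 37.52 = 833.3 g

833 g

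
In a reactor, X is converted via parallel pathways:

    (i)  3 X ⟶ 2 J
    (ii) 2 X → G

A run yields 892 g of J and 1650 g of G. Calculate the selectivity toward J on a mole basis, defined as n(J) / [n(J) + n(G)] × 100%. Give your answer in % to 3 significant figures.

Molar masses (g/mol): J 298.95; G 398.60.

41.9 %

n(J) = 892 / 298.95 = 2.984 mol
n(G) = 1650 / 398.60 = 4.139 mol
selectivity = 2.984/(2.984+4.139) × 100 = 41.89 %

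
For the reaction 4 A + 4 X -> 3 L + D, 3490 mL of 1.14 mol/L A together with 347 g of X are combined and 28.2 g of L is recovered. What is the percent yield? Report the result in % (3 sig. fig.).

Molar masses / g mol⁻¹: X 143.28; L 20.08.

77.3 %

n(A) = 1.14 × 3490/1000 = 3.979 mol
n(X) = 347.0 / 143.28 = 2.422 mol
n/ν → A: 0.9948, X: 0.6055; X is limiting.
theoretical n(L) = (3/4) × 2.422 = 1.817 mol → 36.49 g
% yield = 28.2 / 36.49 × 100 = 77.28 %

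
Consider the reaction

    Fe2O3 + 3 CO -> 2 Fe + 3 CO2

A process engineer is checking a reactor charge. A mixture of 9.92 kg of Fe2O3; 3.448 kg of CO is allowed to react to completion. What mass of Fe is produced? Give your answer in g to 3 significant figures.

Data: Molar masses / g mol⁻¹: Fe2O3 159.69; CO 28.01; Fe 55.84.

4580 g

n(Fe2O3) = 9.920×1000 / 159.69 = 62.12 mol
n(CO) = 3.448×1000 / 28.01 = 123.1 mol
n/ν for Fe2O3 = 62.12/1 = 62.12
n/ν for CO = 123.1/3 = 41.03
Smallest n/ν is CO → limiting reagent.
n(Fe) = (2/3) × 123.1 = 82.07 mol
mass = 82.07 × 55.84 = 4583 g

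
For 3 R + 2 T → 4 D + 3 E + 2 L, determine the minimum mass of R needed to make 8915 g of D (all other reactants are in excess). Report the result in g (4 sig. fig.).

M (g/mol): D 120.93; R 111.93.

6189 g

n(D) = 8915 / 120.93 = 73.72 mol
n(R) = (3/4) × 73.72 = 55.29 mol
mass = 55.29 × 111.93 = 6189 g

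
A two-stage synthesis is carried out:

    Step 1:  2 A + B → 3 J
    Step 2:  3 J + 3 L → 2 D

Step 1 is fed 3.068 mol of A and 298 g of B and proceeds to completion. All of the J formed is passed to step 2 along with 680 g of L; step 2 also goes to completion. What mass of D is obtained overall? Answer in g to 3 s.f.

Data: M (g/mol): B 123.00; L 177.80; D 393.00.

Step 1:
n(A) = 3.068 mol
n(B) = 298.0 / 123.00 = 2.423 mol
n/ν for A = 3.068/2 = 1.534
n/ν for B = 2.423/1 = 2.423
Smallest n/ν is A → limiting reagent.
n(J) produced = (3/2) × 3.068 = 4.602 mol
Step 2:
n(J) available = 4.602 mol
n(L) = 680.0 / 177.80 = 3.825 mol
n/ν for J = 4.602/3 = 1.534
n/ν for L = 3.825/3 = 1.275
Smallest n/ν is L → limiting reagent.
n(D) = (2/3) × 3.825 = 2.550 mol
mass = 2.550 × 393.00 = 1002 g

1000 g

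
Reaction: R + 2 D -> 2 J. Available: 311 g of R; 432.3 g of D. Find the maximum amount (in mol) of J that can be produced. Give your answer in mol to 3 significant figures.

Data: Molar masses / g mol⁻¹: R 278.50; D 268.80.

1.61 mol

n(R) = 311.0 / 278.50 = 1.117 mol
n(D) = 432.3 / 268.80 = 1.608 mol
n/ν for R = 1.117/1 = 1.117
n/ν for D = 1.608/2 = 0.8040
Smallest n/ν is D → limiting reagent.
n(J) = (2/2) × 1.608 = 1.608 mol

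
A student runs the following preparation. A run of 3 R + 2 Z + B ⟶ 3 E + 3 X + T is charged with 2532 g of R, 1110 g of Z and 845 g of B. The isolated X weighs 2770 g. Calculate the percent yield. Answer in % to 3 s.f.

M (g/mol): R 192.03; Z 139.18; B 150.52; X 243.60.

n(R) = 2532 / 192.03 = 13.19 mol
n(Z) = 1110 / 139.18 = 7.975 mol
n(B) = 845.0 / 150.52 = 5.614 mol
n/ν → R: 4.397, Z: 3.988, B: 5.614; Z is limiting.
theoretical n(X) = (3/2) × 7.975 = 11.96 mol → 2913 g
% yield = 2770 / 2913 × 100 = 95.09 %

95.1 %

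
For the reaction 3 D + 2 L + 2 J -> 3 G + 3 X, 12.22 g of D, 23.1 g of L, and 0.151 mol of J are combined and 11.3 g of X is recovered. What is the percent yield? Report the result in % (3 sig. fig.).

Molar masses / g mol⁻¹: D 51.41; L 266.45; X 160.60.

n(D) = 12.22 / 51.41 = 0.2377 mol
n(L) = 23.10 / 266.45 = 0.08670 mol
n(J) = 0.1510 mol
n/ν → D: 0.07923, L: 0.04335, J: 0.07550; L is limiting.
theoretical n(X) = (3/2) × 0.08670 = 0.1301 mol → 20.89 g
% yield = 11.3 / 20.89 × 100 = 54.09 %

54.1 %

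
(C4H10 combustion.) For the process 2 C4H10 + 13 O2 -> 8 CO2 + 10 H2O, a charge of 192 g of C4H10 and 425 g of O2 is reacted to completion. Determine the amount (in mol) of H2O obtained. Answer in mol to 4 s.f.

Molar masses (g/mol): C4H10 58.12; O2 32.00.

n(C4H10) = 192.0 / 58.12 = 3.304 mol
n(O2) = 425.0 / 32.00 = 13.28 mol
n/ν → C4H10: 1.652, O2: 1.022; O2 is limiting.
n(H2O) = (10/13) × 13.28 = 10.22 mol

10.22 mol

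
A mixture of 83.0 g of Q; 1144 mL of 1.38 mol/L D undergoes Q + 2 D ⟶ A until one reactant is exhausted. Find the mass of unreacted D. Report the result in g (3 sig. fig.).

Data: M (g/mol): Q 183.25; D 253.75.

n(Q) = 83.00 / 183.25 = 0.4529 mol
n(D) = 1.38 × 1144/1000 = 1.579 mol
n/ν for Q = 0.4529/1 = 0.4529
n/ν for D = 1.579/2 = 0.7895
Smallest n/ν is Q → limiting reagent.
D consumed = (2/1) × 0.4529 = 0.9058 mol
D remaining = 1.579 − 0.9058 = 0.6732 mol
mass = 0.6732 × 253.75 = 170.8 g

171 g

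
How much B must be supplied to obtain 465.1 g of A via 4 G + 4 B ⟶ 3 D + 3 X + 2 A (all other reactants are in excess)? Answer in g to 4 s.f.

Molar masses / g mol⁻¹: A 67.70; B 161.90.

2225 g

n(A) = 465.1 / 67.70 = 6.870 mol
n(B) = (4/2) × 6.870 = 13.74 mol
mass = 13.74 × 161.90 = 2225 g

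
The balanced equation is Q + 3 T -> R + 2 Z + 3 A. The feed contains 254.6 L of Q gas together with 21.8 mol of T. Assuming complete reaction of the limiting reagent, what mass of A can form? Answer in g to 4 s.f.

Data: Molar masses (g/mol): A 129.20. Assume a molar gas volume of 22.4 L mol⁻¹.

2817 g

n(Q) = 254.6 / 22.4 = 11.37 mol
n(T) = 21.80 mol
n/ν for Q = 11.37/1 = 11.37
n/ν for T = 21.80/3 = 7.267
Smallest n/ν is T → limiting reagent.
n(A) = (3/3) × 21.80 = 21.80 mol
mass = 21.80 × 129.20 = 2817 g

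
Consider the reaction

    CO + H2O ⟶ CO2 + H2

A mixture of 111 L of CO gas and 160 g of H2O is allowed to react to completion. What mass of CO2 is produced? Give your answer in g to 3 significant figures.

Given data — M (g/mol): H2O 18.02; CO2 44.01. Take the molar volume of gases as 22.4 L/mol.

n(CO) = 111.0 / 22.4 = 4.955 mol
n(H2O) = 160.0 / 18.02 = 8.879 mol
n/ν → CO: 4.955, H2O: 8.879; CO is limiting.
n(CO2) = (1/1) × 4.955 = 4.955 mol
mass = 4.955 × 44.01 = 218.1 g

218 g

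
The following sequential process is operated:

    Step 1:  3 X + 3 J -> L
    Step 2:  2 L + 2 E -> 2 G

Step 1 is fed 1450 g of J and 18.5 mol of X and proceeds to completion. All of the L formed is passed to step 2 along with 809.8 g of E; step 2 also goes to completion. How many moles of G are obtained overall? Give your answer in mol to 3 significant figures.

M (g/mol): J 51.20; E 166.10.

4.88 mol

Step 1:
n(J) = 1450 / 51.20 = 28.32 mol
n(X) = 18.50 mol
n/ν for J = 28.32/3 = 9.440
n/ν for X = 18.50/3 = 6.167
Smallest n/ν is X → limiting reagent.
n(L) produced = (1/3) × 18.50 = 6.167 mol
Step 2:
n(L) available = 6.167 mol
n(E) = 809.8 / 166.10 = 4.875 mol
n/ν for L = 6.167/2 = 3.084
n/ν for E = 4.875/2 = 2.438
Smallest n/ν is E → limiting reagent.
n(G) = (2/2) × 4.875 = 4.875 mol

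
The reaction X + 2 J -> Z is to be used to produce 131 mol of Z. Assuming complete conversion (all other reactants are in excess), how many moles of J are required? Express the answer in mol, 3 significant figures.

262 mol

n(Z) = 131.0 mol
n(J) = (2/1) × 131.0 = 262.0 mol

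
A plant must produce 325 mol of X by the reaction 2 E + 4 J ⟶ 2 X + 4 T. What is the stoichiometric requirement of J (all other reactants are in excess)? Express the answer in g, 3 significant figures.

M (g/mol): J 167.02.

109000 g

n(X) = 325.0 mol
n(J) = (4/2) × 325.0 = 650.0 mol
mass = 650.0 × 167.02 = 108600 g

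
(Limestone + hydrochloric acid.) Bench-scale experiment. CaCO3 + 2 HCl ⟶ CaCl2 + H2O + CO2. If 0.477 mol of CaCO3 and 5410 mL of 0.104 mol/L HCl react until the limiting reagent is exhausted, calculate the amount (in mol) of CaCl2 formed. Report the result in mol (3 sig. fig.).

0.281 mol

n(CaCO3) = 0.4770 mol
n(HCl) = 0.104 × 5410/1000 = 0.5626 mol
n/ν → CaCO3: 0.4770, HCl: 0.2813; HCl is limiting.
n(CaCl2) = (1/2) × 0.5626 = 0.2813 mol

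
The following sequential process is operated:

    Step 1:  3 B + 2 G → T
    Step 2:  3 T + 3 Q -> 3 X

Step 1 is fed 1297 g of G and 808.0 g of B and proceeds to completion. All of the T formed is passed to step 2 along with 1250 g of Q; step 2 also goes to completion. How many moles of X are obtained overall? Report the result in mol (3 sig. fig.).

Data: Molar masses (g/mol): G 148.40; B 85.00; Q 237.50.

3.17 mol

Step 1:
n(G) = 1297 / 148.40 = 8.740 mol
n(B) = 808.0 / 85.00 = 9.506 mol
n/ν for G = 8.740/2 = 4.370
n/ν for B = 9.506/3 = 3.169
Smallest n/ν is B → limiting reagent.
n(T) produced = (1/3) × 9.506 = 3.169 mol
Step 2:
n(T) available = 3.169 mol
n(Q) = 1250 / 237.50 = 5.263 mol
n/ν for T = 3.169/3 = 1.056
n/ν for Q = 5.263/3 = 1.754
Smallest n/ν is T → limiting reagent.
n(X) = (3/3) × 3.169 = 3.169 mol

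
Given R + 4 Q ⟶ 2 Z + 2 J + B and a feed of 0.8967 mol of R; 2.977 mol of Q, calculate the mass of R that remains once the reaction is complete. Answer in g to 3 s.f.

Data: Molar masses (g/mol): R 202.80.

30.9 g

n(R) = 0.8967 mol
n(Q) = 2.977 mol
n/ν → R: 0.8967, Q: 0.7443; Q is limiting.
R consumed = (1/4) × 2.977 = 0.7443 mol
R remaining = 0.8967 − 0.7443 = 0.1524 mol
mass = 0.1524 × 202.80 = 30.91 g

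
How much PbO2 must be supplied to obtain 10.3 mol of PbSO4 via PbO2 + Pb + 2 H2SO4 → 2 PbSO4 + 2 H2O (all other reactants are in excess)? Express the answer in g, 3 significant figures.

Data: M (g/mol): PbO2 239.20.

1230 g

n(PbSO4) = 10.30 mol
n(PbO2) = (1/2) × 10.30 = 5.150 mol
mass = 5.150 × 239.20 = 1232 g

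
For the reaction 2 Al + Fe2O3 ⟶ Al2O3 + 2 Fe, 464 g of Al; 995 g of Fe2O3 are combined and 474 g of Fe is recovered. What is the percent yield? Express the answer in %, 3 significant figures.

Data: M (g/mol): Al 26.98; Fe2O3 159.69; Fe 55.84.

n(Al) = 464.0 / 26.98 = 17.20 mol
n(Fe2O3) = 995.0 / 159.69 = 6.231 mol
n/ν → Al: 8.600, Fe2O3: 6.231; Fe2O3 is limiting.
theoretical n(Fe) = (2/1) × 6.231 = 12.46 mol → 695.8 g
% yield = 474 / 695.8 × 100 = 68.12 %

68.1 %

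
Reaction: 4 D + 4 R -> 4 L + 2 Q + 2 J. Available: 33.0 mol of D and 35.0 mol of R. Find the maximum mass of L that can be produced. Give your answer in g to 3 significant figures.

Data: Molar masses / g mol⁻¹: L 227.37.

7500 g

n(D) = 33.00 mol
n(R) = 35.00 mol
n/ν for D = 33.00/4 = 8.250
n/ν for R = 35.00/4 = 8.750
Smallest n/ν is D → limiting reagent.
n(L) = (4/4) × 33.00 = 33.00 mol
mass = 33.00 × 227.37 = 7503 g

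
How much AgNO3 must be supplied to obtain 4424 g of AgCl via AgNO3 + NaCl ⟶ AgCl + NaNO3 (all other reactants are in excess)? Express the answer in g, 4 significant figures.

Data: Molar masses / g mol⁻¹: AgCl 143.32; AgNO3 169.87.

5244 g

n(AgCl) = 4424 / 143.32 = 30.87 mol
n(AgNO3) = (1/1) × 30.87 = 30.87 mol
mass = 30.87 × 169.87 = 5244 g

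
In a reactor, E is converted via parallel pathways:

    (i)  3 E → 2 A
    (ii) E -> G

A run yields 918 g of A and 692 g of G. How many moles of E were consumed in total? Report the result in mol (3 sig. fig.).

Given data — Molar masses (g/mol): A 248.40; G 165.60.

n(A) = 918 / 248.40 = 3.696 mol
n(G) = 692 / 165.60 = 4.179 mol
n(E) via (i) = (3/2)×3.696 = 5.544 mol
n(E) via (ii) = (1/1)×4.179 = 4.179 mol
total n(E) = 5.544 + 4.179 = 9.723 mol

9.72 mol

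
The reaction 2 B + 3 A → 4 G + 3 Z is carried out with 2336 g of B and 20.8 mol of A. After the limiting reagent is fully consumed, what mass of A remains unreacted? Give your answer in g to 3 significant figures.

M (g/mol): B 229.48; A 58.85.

n(B) = 2336 / 229.48 = 10.18 mol
n(A) = 20.80 mol
n/ν for B = 10.18/2 = 5.090
n/ν for A = 20.80/3 = 6.933
Smallest n/ν is B → limiting reagent.
A consumed = (3/2) × 10.18 = 15.27 mol
A remaining = 20.80 − 15.27 = 5.530 mol
mass = 5.530 × 58.85 = 325.4 g

325 g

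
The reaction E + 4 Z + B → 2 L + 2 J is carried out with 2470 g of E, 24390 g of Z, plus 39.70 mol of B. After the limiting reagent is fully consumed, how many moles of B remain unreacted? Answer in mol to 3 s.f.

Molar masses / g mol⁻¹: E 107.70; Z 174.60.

n(E) = 2470 / 107.70 = 22.93 mol
n(Z) = 24390 / 174.60 = 139.7 mol
n(B) = 39.70 mol
n/ν for E = 22.93/1 = 22.93
n/ν for Z = 139.7/4 = 34.93
n/ν for B = 39.70/1 = 39.70
Smallest n/ν is E → limiting reagent.
B consumed = (1/1) × 22.93 = 22.93 mol
B remaining = 39.70 − 22.93 = 16.77 mol

16.8 mol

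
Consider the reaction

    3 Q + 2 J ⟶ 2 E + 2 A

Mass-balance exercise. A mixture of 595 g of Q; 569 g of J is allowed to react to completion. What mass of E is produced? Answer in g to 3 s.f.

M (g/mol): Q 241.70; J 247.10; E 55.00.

90.3 g

n(Q) = 595.0 / 241.70 = 2.462 mol
n(J) = 569.0 / 247.10 = 2.303 mol
n/ν → Q: 0.8207, J: 1.152; Q is limiting.
n(E) = (2/3) × 2.462 = 1.641 mol
mass = 1.641 × 55.00 = 90.26 g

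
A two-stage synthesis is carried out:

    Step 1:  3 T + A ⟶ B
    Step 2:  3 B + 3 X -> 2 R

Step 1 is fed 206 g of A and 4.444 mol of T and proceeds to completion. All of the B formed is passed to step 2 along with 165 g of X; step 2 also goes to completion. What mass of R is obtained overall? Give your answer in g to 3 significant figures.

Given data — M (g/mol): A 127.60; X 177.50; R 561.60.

348 g

Step 1:
n(A) = 206.0 / 127.60 = 1.614 mol
n(T) = 4.444 mol
n/ν → A: 1.614, T: 1.481; T is limiting.
n(B) produced = (1/3) × 4.444 = 1.481 mol
Step 2:
n(B) available = 1.481 mol
n(X) = 165.0 / 177.50 = 0.9296 mol
n/ν → B: 0.4937, X: 0.3099; X is limiting.
n(R) = (2/3) × 0.9296 = 0.6197 mol
mass = 0.6197 × 561.60 = 348.0 g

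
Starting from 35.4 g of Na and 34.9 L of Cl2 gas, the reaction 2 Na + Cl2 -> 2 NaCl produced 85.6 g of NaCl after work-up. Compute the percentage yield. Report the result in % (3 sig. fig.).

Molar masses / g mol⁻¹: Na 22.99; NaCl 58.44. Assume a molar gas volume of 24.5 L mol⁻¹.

95.1 %

n(Na) = 35.40 / 22.99 = 1.540 mol
n(Cl2) = 34.90 / 24.5 = 1.424 mol
n/ν for Na = 1.540/2 = 0.7700
n/ν for Cl2 = 1.424/1 = 1.424
Smallest n/ν is Na → limiting reagent.
theoretical n(NaCl) = (2/2) × 1.540 = 1.540 mol → 90.00 g
% yield = 85.6 / 90.00 × 100 = 95.11 %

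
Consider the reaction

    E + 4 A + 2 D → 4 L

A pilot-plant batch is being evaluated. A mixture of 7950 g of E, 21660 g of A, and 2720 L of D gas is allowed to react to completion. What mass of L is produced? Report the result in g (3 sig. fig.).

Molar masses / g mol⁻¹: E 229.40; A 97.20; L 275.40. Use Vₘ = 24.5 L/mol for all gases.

n(E) = 7950 / 229.40 = 34.66 mol
n(A) = 21660 / 97.20 = 222.8 mol
n(D) = 2720 / 24.5 = 111.0 mol
n/ν for E = 34.66/1 = 34.66
n/ν for A = 222.8/4 = 55.70
n/ν for D = 111.0/2 = 55.50
Smallest n/ν is E → limiting reagent.
n(L) = (4/1) × 34.66 = 138.6 mol
mass = 138.6 × 275.40 = 38170 g

38200 g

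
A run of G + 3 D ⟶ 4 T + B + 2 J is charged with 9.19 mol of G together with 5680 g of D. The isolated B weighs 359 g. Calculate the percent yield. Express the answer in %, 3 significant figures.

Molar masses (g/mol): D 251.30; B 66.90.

n(G) = 9.190 mol
n(D) = 5680 / 251.30 = 22.60 mol
n/ν → G: 9.190, D: 7.533; D is limiting.
theoretical n(B) = (1/3) × 22.60 = 7.533 mol → 504.0 g
% yield = 359 / 504.0 × 100 = 71.23 %

71.2 %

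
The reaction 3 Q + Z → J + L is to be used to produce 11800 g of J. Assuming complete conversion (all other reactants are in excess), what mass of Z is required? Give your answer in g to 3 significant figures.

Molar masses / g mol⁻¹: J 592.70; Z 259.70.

5170 g

n(J) = 11800 / 592.70 = 19.91 mol
n(Z) = (1/1) × 19.91 = 19.91 mol
mass = 19.91 × 259.70 = 5171 g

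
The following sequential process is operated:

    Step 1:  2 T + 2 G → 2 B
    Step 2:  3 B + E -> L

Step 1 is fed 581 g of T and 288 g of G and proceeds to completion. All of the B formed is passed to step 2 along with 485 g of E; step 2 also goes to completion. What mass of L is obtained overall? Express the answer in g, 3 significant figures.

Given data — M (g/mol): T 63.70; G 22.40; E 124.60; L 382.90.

1160 g

Step 1:
n(T) = 581.0 / 63.70 = 9.121 mol
n(G) = 288.0 / 22.40 = 12.86 mol
n/ν → T: 4.561, G: 6.430; T is limiting.
n(B) produced = (2/2) × 9.121 = 9.121 mol
Step 2:
n(B) available = 9.121 mol
n(E) = 485.0 / 124.60 = 3.892 mol
n/ν → B: 3.040, E: 3.892; B is limiting.
n(L) = (1/3) × 9.121 = 3.040 mol
mass = 3.040 × 382.90 = 1164 g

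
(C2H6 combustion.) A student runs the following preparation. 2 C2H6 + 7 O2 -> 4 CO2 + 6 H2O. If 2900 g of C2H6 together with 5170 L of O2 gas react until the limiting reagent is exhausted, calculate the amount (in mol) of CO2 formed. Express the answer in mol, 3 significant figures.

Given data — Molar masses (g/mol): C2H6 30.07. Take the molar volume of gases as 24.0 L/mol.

n(C2H6) = 2900 / 30.07 = 96.44 mol
n(O2) = 5170 / 24.0 = 215.4 mol
n/ν for C2H6 = 96.44/2 = 48.22
n/ν for O2 = 215.4/7 = 30.77
Smallest n/ν is O2 → limiting reagent.
n(CO2) = (4/7) × 215.4 = 123.1 mol

123 mol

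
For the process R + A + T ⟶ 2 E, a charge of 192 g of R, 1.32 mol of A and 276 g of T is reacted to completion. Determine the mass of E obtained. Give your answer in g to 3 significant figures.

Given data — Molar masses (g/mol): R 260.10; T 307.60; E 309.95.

458 g

n(R) = 192.0 / 260.10 = 0.7382 mol
n(A) = 1.320 mol
n(T) = 276.0 / 307.60 = 0.8973 mol
n/ν → R: 0.7382, A: 1.320, T: 0.8973; R is limiting.
n(E) = (2/1) × 0.7382 = 1.476 mol
mass = 1.476 × 309.95 = 457.5 g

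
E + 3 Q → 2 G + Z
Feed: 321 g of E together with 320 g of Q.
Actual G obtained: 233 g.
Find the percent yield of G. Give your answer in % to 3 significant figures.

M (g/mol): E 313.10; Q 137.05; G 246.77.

60.7 %

n(E) = 321.0 / 313.10 = 1.025 mol
n(Q) = 320.0 / 137.05 = 2.335 mol
n/ν for E = 1.025/1 = 1.025
n/ν for Q = 2.335/3 = 0.7783
Smallest n/ν is Q → limiting reagent.
theoretical n(G) = (2/3) × 2.335 = 1.557 mol → 384.2 g
% yield = 233 / 384.2 × 100 = 60.65 %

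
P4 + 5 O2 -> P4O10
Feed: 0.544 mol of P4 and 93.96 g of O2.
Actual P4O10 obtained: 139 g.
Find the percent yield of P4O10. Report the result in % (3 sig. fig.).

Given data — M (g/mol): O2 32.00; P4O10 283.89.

n(P4) = 0.5440 mol
n(O2) = 93.96 / 32.00 = 2.936 mol
n/ν → P4: 0.5440, O2: 0.5872; P4 is limiting.
theoretical n(P4O10) = (1/1) × 0.5440 = 0.5440 mol → 154.4 g
% yield = 139 / 154.4 × 100 = 90.03 %

90.0 %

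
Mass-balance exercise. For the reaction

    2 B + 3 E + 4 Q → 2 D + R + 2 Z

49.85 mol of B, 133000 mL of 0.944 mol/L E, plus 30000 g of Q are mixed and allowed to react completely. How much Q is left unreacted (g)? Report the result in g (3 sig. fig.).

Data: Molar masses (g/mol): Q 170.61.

13000 g

n(B) = 49.85 mol
n(E) = 0.944 × 133000/1000 = 125.6 mol
n(Q) = 30000 / 170.61 = 175.8 mol
n/ν for B = 49.85/2 = 24.93
n/ν for E = 125.6/3 = 41.87
n/ν for Q = 175.8/4 = 43.95
Smallest n/ν is B → limiting reagent.
Q consumed = (4/2) × 49.85 = 99.70 mol
Q remaining = 175.8 − 99.70 = 76.10 mol
mass = 76.10 × 170.61 = 12980 g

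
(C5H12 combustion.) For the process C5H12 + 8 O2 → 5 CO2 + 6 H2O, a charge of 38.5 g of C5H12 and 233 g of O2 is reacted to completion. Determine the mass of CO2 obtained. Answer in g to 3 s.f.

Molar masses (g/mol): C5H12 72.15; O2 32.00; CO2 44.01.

n(C5H12) = 38.50 / 72.15 = 0.5336 mol
n(O2) = 233.0 / 32.00 = 7.281 mol
n/ν for C5H12 = 0.5336/1 = 0.5336
n/ν for O2 = 7.281/8 = 0.9101
Smallest n/ν is C5H12 → limiting reagent.
n(CO2) = (5/1) × 0.5336 = 2.668 mol
mass = 2.668 × 44.01 = 117.4 g

117 g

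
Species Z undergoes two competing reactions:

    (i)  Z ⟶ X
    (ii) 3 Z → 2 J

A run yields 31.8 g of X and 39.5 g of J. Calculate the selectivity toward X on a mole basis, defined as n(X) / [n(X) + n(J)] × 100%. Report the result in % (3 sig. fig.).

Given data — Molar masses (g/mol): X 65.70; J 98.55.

n(X) = 31.8 / 65.70 = 0.4840 mol
n(J) = 39.5 / 98.55 = 0.4008 mol
selectivity = 0.4840/(0.4840+0.4008) × 100 = 54.70 %

54.7 %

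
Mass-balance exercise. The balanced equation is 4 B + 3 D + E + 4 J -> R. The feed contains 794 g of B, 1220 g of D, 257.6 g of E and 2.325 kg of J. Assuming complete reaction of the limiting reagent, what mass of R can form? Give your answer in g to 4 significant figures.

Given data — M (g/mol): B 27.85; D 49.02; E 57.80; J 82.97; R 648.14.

n(B) = 794.0 / 27.85 = 28.51 mol
n(D) = 1220 / 49.02 = 24.89 mol
n(E) = 257.6 / 57.80 = 4.457 mol
n(J) = 2.325×1000 / 82.97 = 28.02 mol
n/ν for B = 28.51/4 = 7.128
n/ν for D = 24.89/3 = 8.297
n/ν for E = 4.457/1 = 4.457
n/ν for J = 28.02/4 = 7.005
Smallest n/ν is E → limiting reagent.
n(R) = (1/1) × 4.457 = 4.457 mol
mass = 4.457 × 648.14 = 2889 g

2889 g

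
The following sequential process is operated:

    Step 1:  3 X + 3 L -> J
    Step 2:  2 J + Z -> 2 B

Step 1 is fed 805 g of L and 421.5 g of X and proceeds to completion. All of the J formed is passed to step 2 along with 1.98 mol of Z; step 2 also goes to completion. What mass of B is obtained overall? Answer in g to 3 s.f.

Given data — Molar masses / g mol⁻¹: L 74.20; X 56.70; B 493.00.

Step 1:
n(L) = 805.0 / 74.20 = 10.85 mol
n(X) = 421.5 / 56.70 = 7.434 mol
n/ν → L: 3.617, X: 2.478; X is limiting.
n(J) produced = (1/3) × 7.434 = 2.478 mol
Step 2:
n(J) available = 2.478 mol
n(Z) = 1.980 mol
n/ν → J: 1.239, Z: 1.980; J is limiting.
n(B) = (2/2) × 2.478 = 2.478 mol
mass = 2.478 × 493.00 = 1222 g

1220 g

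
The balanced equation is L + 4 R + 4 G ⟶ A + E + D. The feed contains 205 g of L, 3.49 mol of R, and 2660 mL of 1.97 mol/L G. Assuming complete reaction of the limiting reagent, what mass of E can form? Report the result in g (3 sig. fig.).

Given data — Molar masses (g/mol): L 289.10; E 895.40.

635 g

n(L) = 205.0 / 289.10 = 0.7091 mol
n(R) = 3.490 mol
n(G) = 1.97 × 2660/1000 = 5.240 mol
n/ν → L: 0.7091, R: 0.8725, G: 1.310; L is limiting.
n(E) = (1/1) × 0.7091 = 0.7091 mol
mass = 0.7091 × 895.40 = 634.9 g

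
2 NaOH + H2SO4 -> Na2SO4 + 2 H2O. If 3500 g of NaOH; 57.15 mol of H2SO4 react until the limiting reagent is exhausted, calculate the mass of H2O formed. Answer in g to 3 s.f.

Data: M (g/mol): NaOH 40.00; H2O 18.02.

n(NaOH) = 3500 / 40.00 = 87.50 mol
n(H2SO4) = 57.15 mol
n/ν → NaOH: 43.75, H2SO4: 57.15; NaOH is limiting.
n(H2O) = (2/2) × 87.50 = 87.50 mol
mass = 87.50 × 18.02 = 1577 g

1580 g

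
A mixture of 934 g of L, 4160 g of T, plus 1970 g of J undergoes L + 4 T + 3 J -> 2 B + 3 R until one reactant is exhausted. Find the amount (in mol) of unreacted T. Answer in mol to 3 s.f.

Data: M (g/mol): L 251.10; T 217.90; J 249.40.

n(L) = 934.0 / 251.10 = 3.720 mol
n(T) = 4160 / 217.90 = 19.09 mol
n(J) = 1970 / 249.40 = 7.899 mol
n/ν → L: 3.720, T: 4.773, J: 2.633; J is limiting.
T consumed = (4/3) × 7.899 = 10.53 mol
T remaining = 19.09 − 10.53 = 8.560 mol

8.56 mol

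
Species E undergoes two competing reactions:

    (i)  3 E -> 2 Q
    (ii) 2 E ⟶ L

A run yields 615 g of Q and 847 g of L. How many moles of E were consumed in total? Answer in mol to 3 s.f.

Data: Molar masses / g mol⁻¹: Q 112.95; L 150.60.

19.4 mol

n(Q) = 615 / 112.95 = 5.445 mol
n(L) = 847 / 150.60 = 5.624 mol
n(E) via (i) = (3/2)×5.445 = 8.168 mol
n(E) via (ii) = (2/1)×5.624 = 11.25 mol
total n(E) = 8.168 + 11.25 = 19.42 mol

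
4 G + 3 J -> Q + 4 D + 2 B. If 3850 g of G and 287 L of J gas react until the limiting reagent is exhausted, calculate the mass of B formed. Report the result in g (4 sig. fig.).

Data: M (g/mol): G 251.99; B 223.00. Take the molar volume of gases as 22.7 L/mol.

n(G) = 3850 / 251.99 = 15.28 mol
n(J) = 287.0 / 22.7 = 12.64 mol
n/ν for G = 15.28/4 = 3.820
n/ν for J = 12.64/3 = 4.213
Smallest n/ν is G → limiting reagent.
n(B) = (2/4) × 15.28 = 7.640 mol
mass = 7.640 × 223.00 = 1704 g

1704 g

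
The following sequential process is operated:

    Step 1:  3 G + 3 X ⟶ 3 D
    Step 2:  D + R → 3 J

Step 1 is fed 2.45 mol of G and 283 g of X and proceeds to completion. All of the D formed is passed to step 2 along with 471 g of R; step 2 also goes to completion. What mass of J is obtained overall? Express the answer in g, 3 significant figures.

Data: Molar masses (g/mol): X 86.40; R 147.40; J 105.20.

Step 1:
n(G) = 2.450 mol
n(X) = 283.0 / 86.40 = 3.275 mol
n/ν for G = 2.450/3 = 0.8167
n/ν for X = 3.275/3 = 1.092
Smallest n/ν is G → limiting reagent.
n(D) produced = (3/3) × 2.450 = 2.450 mol
Step 2:
n(D) available = 2.450 mol
n(R) = 471.0 / 147.40 = 3.195 mol
n/ν for D = 2.450/1 = 2.450
n/ν for R = 3.195/1 = 3.195
Smallest n/ν is D → limiting reagent.
n(J) = (3/1) × 2.450 = 7.350 mol
mass = 7.350 × 105.20 = 773.2 g

773 g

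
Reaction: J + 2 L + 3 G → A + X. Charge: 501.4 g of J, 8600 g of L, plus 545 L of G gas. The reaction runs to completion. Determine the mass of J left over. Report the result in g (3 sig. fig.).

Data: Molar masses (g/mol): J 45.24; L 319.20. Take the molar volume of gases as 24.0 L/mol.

n(J) = 501.4 / 45.24 = 11.08 mol
n(L) = 8600 / 319.20 = 26.94 mol
n(G) = 545.0 / 24.0 = 22.71 mol
n/ν for J = 11.08/1 = 11.08
n/ν for L = 26.94/2 = 13.47
n/ν for G = 22.71/3 = 7.570
Smallest n/ν is G → limiting reagent.
J consumed = (1/3) × 22.71 = 7.570 mol
J remaining = 11.08 − 7.570 = 3.510 mol
mass = 3.510 × 45.24 = 158.8 g

159 g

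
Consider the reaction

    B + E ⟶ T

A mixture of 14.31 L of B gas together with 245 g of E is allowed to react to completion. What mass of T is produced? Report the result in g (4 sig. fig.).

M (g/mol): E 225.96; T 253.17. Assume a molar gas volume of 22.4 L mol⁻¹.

161.7 g

n(B) = 14.31 / 22.4 = 0.6388 mol
n(E) = 245.0 / 225.96 = 1.084 mol
n/ν → B: 0.6388, E: 1.084; B is limiting.
n(T) = (1/1) × 0.6388 = 0.6388 mol
mass = 0.6388 × 253.17 = 161.7 g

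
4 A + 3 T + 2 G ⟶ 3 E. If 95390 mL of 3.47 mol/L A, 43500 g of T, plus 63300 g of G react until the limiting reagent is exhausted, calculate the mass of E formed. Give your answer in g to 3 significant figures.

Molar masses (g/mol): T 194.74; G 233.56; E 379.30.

84700 g

n(A) = 3.47 × 95390/1000 = 331.0 mol
n(T) = 43500 / 194.74 = 223.4 mol
n(G) = 63300 / 233.56 = 271.0 mol
n/ν for A = 331.0/4 = 82.75
n/ν for T = 223.4/3 = 74.47
n/ν for G = 271.0/2 = 135.5
Smallest n/ν is T → limiting reagent.
n(E) = (3/3) × 223.4 = 223.4 mol
mass = 223.4 × 379.30 = 84740 g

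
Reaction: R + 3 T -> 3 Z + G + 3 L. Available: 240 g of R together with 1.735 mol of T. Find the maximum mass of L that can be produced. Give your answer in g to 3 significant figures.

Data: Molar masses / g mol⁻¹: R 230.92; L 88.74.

154 g

n(R) = 240.0 / 230.92 = 1.039 mol
n(T) = 1.735 mol
n/ν for R = 1.039/1 = 1.039
n/ν for T = 1.735/3 = 0.5783
Smallest n/ν is T → limiting reagent.
n(L) = (3/3) × 1.735 = 1.735 mol
mass = 1.735 × 88.74 = 154.0 g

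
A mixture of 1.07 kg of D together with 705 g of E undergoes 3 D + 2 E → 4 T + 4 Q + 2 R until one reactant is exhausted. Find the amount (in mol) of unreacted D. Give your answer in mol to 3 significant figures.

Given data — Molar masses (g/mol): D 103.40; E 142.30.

2.92 mol

n(D) = 1.070×1000 / 103.40 = 10.35 mol
n(E) = 705.0 / 142.30 = 4.954 mol
n/ν for D = 10.35/3 = 3.450
n/ν for E = 4.954/2 = 2.477
Smallest n/ν is E → limiting reagent.
D consumed = (3/2) × 4.954 = 7.431 mol
D remaining = 10.35 − 7.431 = 2.919 mol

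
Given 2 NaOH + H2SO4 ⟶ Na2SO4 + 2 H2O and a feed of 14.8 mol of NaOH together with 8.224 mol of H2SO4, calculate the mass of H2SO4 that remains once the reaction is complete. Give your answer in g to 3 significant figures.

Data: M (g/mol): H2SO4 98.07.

80.8 g

n(NaOH) = 14.80 mol
n(H2SO4) = 8.224 mol
n/ν for NaOH = 14.80/2 = 7.400
n/ν for H2SO4 = 8.224/1 = 8.224
Smallest n/ν is NaOH → limiting reagent.
H2SO4 consumed = (1/2) × 14.80 = 7.400 mol
H2SO4 remaining = 8.224 − 7.400 = 0.8240 mol
mass = 0.8240 × 98.07 = 80.81 g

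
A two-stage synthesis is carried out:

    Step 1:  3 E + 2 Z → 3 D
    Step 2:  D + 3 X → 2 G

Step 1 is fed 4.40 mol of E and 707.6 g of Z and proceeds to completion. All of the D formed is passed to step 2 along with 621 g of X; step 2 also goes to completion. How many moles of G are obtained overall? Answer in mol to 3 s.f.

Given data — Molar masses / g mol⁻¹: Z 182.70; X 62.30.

6.65 mol

Step 1:
n(E) = 4.400 mol
n(Z) = 707.6 / 182.70 = 3.873 mol
n/ν → E: 1.467, Z: 1.937; E is limiting.
n(D) produced = (3/3) × 4.400 = 4.400 mol
Step 2:
n(D) available = 4.400 mol
n(X) = 621.0 / 62.30 = 9.968 mol
n/ν → D: 4.400, X: 3.323; X is limiting.
n(G) = (2/3) × 9.968 = 6.645 mol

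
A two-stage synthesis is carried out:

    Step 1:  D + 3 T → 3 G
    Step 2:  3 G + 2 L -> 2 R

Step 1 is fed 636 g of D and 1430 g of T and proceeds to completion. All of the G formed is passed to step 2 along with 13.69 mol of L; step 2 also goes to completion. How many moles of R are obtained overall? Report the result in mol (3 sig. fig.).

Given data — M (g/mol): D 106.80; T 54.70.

Step 1:
n(D) = 636.0 / 106.80 = 5.955 mol
n(T) = 1430 / 54.70 = 26.14 mol
n/ν for D = 5.955/1 = 5.955
n/ν for T = 26.14/3 = 8.713
Smallest n/ν is D → limiting reagent.
n(G) produced = (3/1) × 5.955 = 17.87 mol
Step 2:
n(G) available = 17.87 mol
n(L) = 13.69 mol
n/ν for G = 17.87/3 = 5.957
n/ν for L = 13.69/2 = 6.845
Smallest n/ν is G → limiting reagent.
n(R) = (2/3) × 17.87 = 11.91 mol

11.9 mol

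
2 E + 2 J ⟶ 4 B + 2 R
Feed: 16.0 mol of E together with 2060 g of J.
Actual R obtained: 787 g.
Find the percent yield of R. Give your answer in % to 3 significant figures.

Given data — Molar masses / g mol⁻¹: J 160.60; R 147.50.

41.6 %

n(E) = 16.00 mol
n(J) = 2060 / 160.60 = 12.83 mol
n/ν for E = 16.00/2 = 8.000
n/ν for J = 12.83/2 = 6.415
Smallest n/ν is J → limiting reagent.
theoretical n(R) = (2/2) × 12.83 = 12.83 mol → 1892 g
% yield = 787 / 1892 × 100 = 41.60 %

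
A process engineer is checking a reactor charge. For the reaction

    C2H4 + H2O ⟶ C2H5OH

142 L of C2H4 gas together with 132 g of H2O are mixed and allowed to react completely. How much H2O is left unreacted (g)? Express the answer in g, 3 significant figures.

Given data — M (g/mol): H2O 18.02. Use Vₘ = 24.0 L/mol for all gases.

n(C2H4) = 142.0 / 24.0 = 5.917 mol
n(H2O) = 132.0 / 18.02 = 7.325 mol
n/ν → C2H4: 5.917, H2O: 7.325; C2H4 is limiting.
H2O consumed = (1/1) × 5.917 = 5.917 mol
H2O remaining = 7.325 − 5.917 = 1.408 mol
mass = 1.408 × 18.02 = 25.37 g

25.4 g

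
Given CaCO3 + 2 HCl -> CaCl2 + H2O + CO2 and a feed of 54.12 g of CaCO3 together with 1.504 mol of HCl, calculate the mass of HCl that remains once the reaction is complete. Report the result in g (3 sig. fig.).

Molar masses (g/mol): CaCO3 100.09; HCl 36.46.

15.4 g

n(CaCO3) = 54.12 / 100.09 = 0.5407 mol
n(HCl) = 1.504 mol
n/ν for CaCO3 = 0.5407/1 = 0.5407
n/ν for HCl = 1.504/2 = 0.7520
Smallest n/ν is CaCO3 → limiting reagent.
HCl consumed = (2/1) × 0.5407 = 1.081 mol
HCl remaining = 1.504 − 1.081 = 0.4230 mol
mass = 0.4230 × 36.46 = 15.42 g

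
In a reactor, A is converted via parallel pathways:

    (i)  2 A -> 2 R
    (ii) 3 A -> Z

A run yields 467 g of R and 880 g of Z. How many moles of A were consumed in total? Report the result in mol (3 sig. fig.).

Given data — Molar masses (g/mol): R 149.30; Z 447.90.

n(R) = 467 / 149.30 = 3.128 mol
n(Z) = 880 / 447.90 = 1.965 mol
n(A) via (i) = (2/2)×3.128 = 3.128 mol
n(A) via (ii) = (3/1)×1.965 = 5.895 mol
total n(A) = 3.128 + 5.895 = 9.023 mol

9.02 mol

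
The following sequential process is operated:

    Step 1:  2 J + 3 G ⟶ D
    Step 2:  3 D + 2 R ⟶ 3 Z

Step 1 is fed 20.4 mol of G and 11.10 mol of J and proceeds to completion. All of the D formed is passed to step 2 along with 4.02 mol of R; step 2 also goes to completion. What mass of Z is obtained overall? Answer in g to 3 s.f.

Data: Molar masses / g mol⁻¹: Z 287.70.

Step 1:
n(G) = 20.40 mol
n(J) = 11.10 mol
n/ν for G = 20.40/3 = 6.800
n/ν for J = 11.10/2 = 5.550
Smallest n/ν is J → limiting reagent.
n(D) produced = (1/2) × 11.10 = 5.550 mol
Step 2:
n(D) available = 5.550 mol
n(R) = 4.020 mol
n/ν for D = 5.550/3 = 1.850
n/ν for R = 4.020/2 = 2.010
Smallest n/ν is D → limiting reagent.
n(Z) = (3/3) × 5.550 = 5.550 mol
mass = 5.550 × 287.70 = 1597 g

1600 g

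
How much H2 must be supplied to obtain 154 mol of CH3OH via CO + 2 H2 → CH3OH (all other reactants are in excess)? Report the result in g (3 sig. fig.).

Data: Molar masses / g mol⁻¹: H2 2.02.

622 g

n(CH3OH) = 154.0 mol
n(H2) = (2/1) × 154.0 = 308.0 mol
mass = 308.0 × 2.02 = 622.2 g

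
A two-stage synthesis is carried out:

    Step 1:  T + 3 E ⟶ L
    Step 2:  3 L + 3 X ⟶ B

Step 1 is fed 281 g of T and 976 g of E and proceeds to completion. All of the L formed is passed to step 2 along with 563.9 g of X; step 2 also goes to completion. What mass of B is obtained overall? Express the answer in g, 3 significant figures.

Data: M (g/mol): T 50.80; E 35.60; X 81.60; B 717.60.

1320 g

Step 1:
n(T) = 281.0 / 50.80 = 5.531 mol
n(E) = 976.0 / 35.60 = 27.42 mol
n/ν for T = 5.531/1 = 5.531
n/ν for E = 27.42/3 = 9.140
Smallest n/ν is T → limiting reagent.
n(L) produced = (1/1) × 5.531 = 5.531 mol
Step 2:
n(L) available = 5.531 mol
n(X) = 563.9 / 81.60 = 6.911 mol
n/ν for L = 5.531/3 = 1.844
n/ν for X = 6.911/3 = 2.304
Smallest n/ν is L → limiting reagent.
n(B) = (1/3) × 5.531 = 1.844 mol
mass = 1.844 × 717.60 = 1323 g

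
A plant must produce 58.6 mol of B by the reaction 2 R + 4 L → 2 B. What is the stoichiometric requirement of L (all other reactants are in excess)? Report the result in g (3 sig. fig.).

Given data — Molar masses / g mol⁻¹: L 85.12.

9980 g

n(B) = 58.60 mol
n(L) = (4/2) × 58.60 = 117.2 mol
mass = 117.2 × 85.12 = 9976 g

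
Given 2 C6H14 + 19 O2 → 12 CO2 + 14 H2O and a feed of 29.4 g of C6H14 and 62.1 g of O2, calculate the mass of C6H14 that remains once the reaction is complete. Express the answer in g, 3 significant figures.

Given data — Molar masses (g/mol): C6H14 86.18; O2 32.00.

11.8 g

n(C6H14) = 29.40 / 86.18 = 0.3411 mol
n(O2) = 62.10 / 32.00 = 1.941 mol
n/ν for C6H14 = 0.3411/2 = 0.1706
n/ν for O2 = 1.941/19 = 0.1022
Smallest n/ν is O2 → limiting reagent.
C6H14 consumed = (2/19) × 1.941 = 0.2043 mol
C6H14 remaining = 0.3411 − 0.2043 = 0.1368 mol
mass = 0.1368 × 86.18 = 11.79 g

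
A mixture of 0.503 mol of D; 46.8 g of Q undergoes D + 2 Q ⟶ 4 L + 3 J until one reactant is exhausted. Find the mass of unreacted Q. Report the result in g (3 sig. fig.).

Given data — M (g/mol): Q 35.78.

n(D) = 0.5030 mol
n(Q) = 46.80 / 35.78 = 1.308 mol
n/ν for D = 0.5030/1 = 0.5030
n/ν for Q = 1.308/2 = 0.6540
Smallest n/ν is D → limiting reagent.
Q consumed = (2/1) × 0.5030 = 1.006 mol
Q remaining = 1.308 − 1.006 = 0.3020 mol
mass = 0.3020 × 35.78 = 10.81 g

10.8 g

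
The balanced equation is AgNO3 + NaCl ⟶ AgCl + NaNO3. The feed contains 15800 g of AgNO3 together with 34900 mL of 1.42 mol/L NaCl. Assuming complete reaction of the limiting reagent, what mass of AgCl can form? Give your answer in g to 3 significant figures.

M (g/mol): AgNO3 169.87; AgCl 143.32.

n(AgNO3) = 15800 / 169.87 = 93.01 mol
n(NaCl) = 1.42 × 34900/1000 = 49.56 mol
n/ν for AgNO3 = 93.01/1 = 93.01
n/ν for NaCl = 49.56/1 = 49.56
Smallest n/ν is NaCl → limiting reagent.
n(AgCl) = (1/1) × 49.56 = 49.56 mol
mass = 49.56 × 143.32 = 7103 g

7100 g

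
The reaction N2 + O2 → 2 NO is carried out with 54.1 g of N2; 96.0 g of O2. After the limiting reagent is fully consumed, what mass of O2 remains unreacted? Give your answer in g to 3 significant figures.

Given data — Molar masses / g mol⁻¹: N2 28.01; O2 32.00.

34.2 g

n(N2) = 54.10 / 28.01 = 1.931 mol
n(O2) = 96.00 / 32.00 = 3.000 mol
n/ν for N2 = 1.931/1 = 1.931
n/ν for O2 = 3.000/1 = 3.000
Smallest n/ν is N2 → limiting reagent.
O2 consumed = (1/1) × 1.931 = 1.931 mol
O2 remaining = 3.000 − 1.931 = 1.069 mol
mass = 1.069 × 32.00 = 34.21 g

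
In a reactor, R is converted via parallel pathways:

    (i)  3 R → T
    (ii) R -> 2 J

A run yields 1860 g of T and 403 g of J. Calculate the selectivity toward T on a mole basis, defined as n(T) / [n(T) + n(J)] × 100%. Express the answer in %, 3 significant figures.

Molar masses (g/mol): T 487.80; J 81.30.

n(T) = 1860 / 487.80 = 3.813 mol
n(J) = 403 / 81.30 = 4.957 mol
selectivity = 3.813/(3.813+4.957) × 100 = 43.48 %

43.5 %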